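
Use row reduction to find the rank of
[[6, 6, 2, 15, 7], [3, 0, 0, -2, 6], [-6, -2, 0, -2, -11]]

R1 → 1/6·R1
  [  1   1  1/3  5/2  7/6 ]
  [  3   0    0   -2    6 ]
  [ -6  -2    0   -2  -11 ]
R2 → R2 − 3·R1
  [  1   1  1/3    5/2  7/6 ]
  [  0  -3   -1  -19/2  5/2 ]
  [ -6  -2    0     -2  -11 ]
R3 → R3 + 6·R1
  [ 1   1  1/3    5/2  7/6 ]
  [ 0  -3   -1  -19/2  5/2 ]
  [ 0   4    2     13   -4 ]
R2 → -1/3·R2
  [ 1  1  1/3   5/2   7/6 ]
  [ 0  1  1/3  19/6  -5/6 ]
  [ 0  4    2    13    -4 ]
R3 → R3 − 4·R2
  [ 1  1  1/3   5/2   7/6 ]
  [ 0  1  1/3  19/6  -5/6 ]
  [ 0  0  2/3   1/3  -2/3 ]
R3 → 3/2·R3
  [ 1  1  1/3   5/2   7/6 ]
  [ 0  1  1/3  19/6  -5/6 ]
  [ 0  0    1   1/2    -1 ]
R2 → R2 − 1/3·R3
  [ 1  1  1/3  5/2   7/6 ]
  [ 0  1    0    3  -1/2 ]
  [ 0  0    1  1/2    -1 ]
R1 → R1 − 1/3·R3
  [ 1  1  0  7/3   3/2 ]
  [ 0  1  0    3  -1/2 ]
  [ 0  0  1  1/2    -1 ]
R1 → R1 − R2
  [ 1  0  0  -2/3     2 ]
  [ 0  1  0     3  -1/2 ]
  [ 0  0  1   1/2    -1 ]
The reduced form has 3 nonzero rows.

rank = 3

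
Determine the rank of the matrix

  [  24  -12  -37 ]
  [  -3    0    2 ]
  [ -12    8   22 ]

R1 → 1/24·R1
  [   1  -1/2  -37/24 ]
  [  -3     0       2 ]
  [ -12     8      22 ]
R2 → R2 + 3·R1
  [   1  -1/2  -37/24 ]
  [   0  -3/2   -21/8 ]
  [ -12     8      22 ]
R3 → R3 + 12·R1
  [ 1  -1/2  -37/24 ]
  [ 0  -3/2   -21/8 ]
  [ 0     2     7/2 ]
R2 → -2/3·R2
  [ 1  -1/2  -37/24 ]
  [ 0     1     7/4 ]
  [ 0     2     7/2 ]
R3 → R3 − 2·R2
  [ 1  -1/2  -37/24 ]
  [ 0     1     7/4 ]
  [ 0     0       0 ]
R1 → R1 + 1/2·R2
  [ 1  0  -2/3 ]
  [ 0  1   7/4 ]
  [ 0  0     0 ]
The reduced form has 2 nonzero rows.

rank = 2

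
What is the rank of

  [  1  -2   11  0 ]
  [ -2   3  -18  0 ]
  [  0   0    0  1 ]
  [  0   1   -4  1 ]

Add 2 times R1 to R2.
  [ 1  -2  11  0 ]
  [ 0  -1   4  0 ]
  [ 0   0   0  1 ]
  [ 0   1  -4  1 ]
Multiply R2 by -1.
  [ 1  -2  11  0 ]
  [ 0   1  -4  0 ]
  [ 0   0   0  1 ]
  [ 0   1  -4  1 ]
Subtract R2 from R4.
  [ 1  -2  11  0 ]
  [ 0   1  -4  0 ]
  [ 0   0   0  1 ]
  [ 0   0   0  1 ]
Subtract R3 from R4.
  [ 1  -2  11  0 ]
  [ 0   1  -4  0 ]
  [ 0   0   0  1 ]
  [ 0   0   0  0 ]
Add 2 times R2 to R1.
  [ 1  0   3  0 ]
  [ 0  1  -4  0 ]
  [ 0  0   0  1 ]
  [ 0  0   0  0 ]
The reduced form has 3 nonzero rows.

rank = 3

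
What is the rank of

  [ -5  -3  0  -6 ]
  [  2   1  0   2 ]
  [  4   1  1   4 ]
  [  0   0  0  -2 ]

r1 := -1/5·r1
  [ 1  3/5  0  6/5 ]
  [ 2    1  0    2 ]
  [ 4    1  1    4 ]
  [ 0    0  0   -2 ]
r2 := r2 − 2·r1
  [ 1   3/5  0   6/5 ]
  [ 0  -1/5  0  -2/5 ]
  [ 4     1  1     4 ]
  [ 0     0  0    -2 ]
r3 := r3 − 4·r1
  [ 1   3/5  0   6/5 ]
  [ 0  -1/5  0  -2/5 ]
  [ 0  -7/5  1  -4/5 ]
  [ 0     0  0    -2 ]
r2 := -5·r2
  [ 1   3/5  0   6/5 ]
  [ 0     1  0     2 ]
  [ 0  -7/5  1  -4/5 ]
  [ 0     0  0    -2 ]
r3 := r3 + 7/5·r2
  [ 1  3/5  0  6/5 ]
  [ 0    1  0    2 ]
  [ 0    0  1    2 ]
  [ 0    0  0   -2 ]
r4 := -1/2·r4
  [ 1  3/5  0  6/5 ]
  [ 0    1  0    2 ]
  [ 0    0  1    2 ]
  [ 0    0  0    1 ]
r3 := r3 − 2·r4
  [ 1  3/5  0  6/5 ]
  [ 0    1  0    2 ]
  [ 0    0  1    0 ]
  [ 0    0  0    1 ]
r2 := r2 − 2·r4
  [ 1  3/5  0  6/5 ]
  [ 0    1  0    0 ]
  [ 0    0  1    0 ]
  [ 0    0  0    1 ]
r1 := r1 − 6/5·r4
  [ 1  3/5  0  0 ]
  [ 0    1  0  0 ]
  [ 0    0  1  0 ]
  [ 0    0  0  1 ]
r1 := r1 − 3/5·r2
  [ 1  0  0  0 ]
  [ 0  1  0  0 ]
  [ 0  0  1  0 ]
  [ 0  0  0  1 ]
The reduced form has 4 nonzero rows.

rank = 4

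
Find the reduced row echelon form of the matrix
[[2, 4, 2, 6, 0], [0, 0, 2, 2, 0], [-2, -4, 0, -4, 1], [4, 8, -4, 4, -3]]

[[1, 2, 0, 2, 0], [0, 0, 1, 1, 0], [0, 0, 0, 0, 1], [0, 0, 0, 0, 0]]

r1 ← 1/2·r1
  [  1   2   1   3   0 ]
  [  0   0   2   2   0 ]
  [ -2  -4   0  -4   1 ]
  [  4   8  -4   4  -3 ]
r3 ← r3 + 2·r1
  [ 1  2   1  3   0 ]
  [ 0  0   2  2   0 ]
  [ 0  0   2  2   1 ]
  [ 4  8  -4  4  -3 ]
r4 ← r4 − 4·r1
  [ 1  2   1   3   0 ]
  [ 0  0   2   2   0 ]
  [ 0  0   2   2   1 ]
  [ 0  0  -8  -8  -3 ]
r2 ← 1/2·r2
  [ 1  2   1   3   0 ]
  [ 0  0   1   1   0 ]
  [ 0  0   2   2   1 ]
  [ 0  0  -8  -8  -3 ]
r3 ← r3 − 2·r2
  [ 1  2   1   3   0 ]
  [ 0  0   1   1   0 ]
  [ 0  0   0   0   1 ]
  [ 0  0  -8  -8  -3 ]
r4 ← r4 + 8·r2
  [ 1  2  1  3   0 ]
  [ 0  0  1  1   0 ]
  [ 0  0  0  0   1 ]
  [ 0  0  0  0  -3 ]
r4 ← r4 + 3·r3
  [ 1  2  1  3  0 ]
  [ 0  0  1  1  0 ]
  [ 0  0  0  0  1 ]
  [ 0  0  0  0  0 ]
r1 ← r1 − r2
  [ 1  2  0  2  0 ]
  [ 0  0  1  1  0 ]
  [ 0  0  0  0  1 ]
  [ 0  0  0  0  0 ]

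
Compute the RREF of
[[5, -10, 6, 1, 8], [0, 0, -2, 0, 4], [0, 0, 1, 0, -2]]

ρ1 → 1/5·ρ1
  [ 1  -2  6/5  1/5  8/5 ]
  [ 0   0   -2    0    4 ]
  [ 0   0    1    0   -2 ]
ρ2 → -1/2·ρ2
  [ 1  -2  6/5  1/5  8/5 ]
  [ 0   0    1    0   -2 ]
  [ 0   0    1    0   -2 ]
ρ3 → ρ3 − ρ2
  [ 1  -2  6/5  1/5  8/5 ]
  [ 0   0    1    0   -2 ]
  [ 0   0    0    0    0 ]
ρ1 → ρ1 − 6/5·ρ2
  [ 1  -2  0  1/5   4 ]
  [ 0   0  1    0  -2 ]
  [ 0   0  0    0   0 ]

[[1, -2, 0, 1/5, 4], [0, 0, 1, 0, -2], [0, 0, 0, 0, 0]]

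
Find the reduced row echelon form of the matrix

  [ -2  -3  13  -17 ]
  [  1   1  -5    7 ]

Multiply r1 by -1/2.
Subtract r1 from r2.
Multiply r2 by -2.
Subtract 3/2 times r2 from r1.

[[1, 0, -2, 4], [0, 1, -3, 3]]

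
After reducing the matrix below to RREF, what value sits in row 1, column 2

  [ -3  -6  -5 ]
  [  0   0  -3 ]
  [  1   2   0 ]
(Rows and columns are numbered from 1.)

2

R1 → -1/3·R1
  [ 1  2  5/3 ]
  [ 0  0   -3 ]
  [ 1  2    0 ]
R3 → R3 − R1
  [ 1  2   5/3 ]
  [ 0  0    -3 ]
  [ 0  0  -5/3 ]
R2 → -1/3·R2
  [ 1  2   5/3 ]
  [ 0  0     1 ]
  [ 0  0  -5/3 ]
R3 → R3 + 5/3·R2
  [ 1  2  5/3 ]
  [ 0  0    1 ]
  [ 0  0    0 ]
R1 → R1 − 5/3·R2
  [ 1  2  0 ]
  [ 0  0  1 ]
  [ 0  0  0 ]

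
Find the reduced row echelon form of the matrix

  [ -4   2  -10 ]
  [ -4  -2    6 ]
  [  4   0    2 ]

Multiply R1 by -1/4.
  [  1  -1/2  5/2 ]
  [ -4    -2    6 ]
  [  4     0    2 ]
Add 4 times R1 to R2.
  [ 1  -1/2  5/2 ]
  [ 0    -4   16 ]
  [ 4     0    2 ]
Subtract 4 times R1 from R3.
  [ 1  -1/2  5/2 ]
  [ 0    -4   16 ]
  [ 0     2   -8 ]
Multiply R2 by -1/4.
  [ 1  -1/2  5/2 ]
  [ 0     1   -4 ]
  [ 0     2   -8 ]
Subtract 2 times R2 from R3.
  [ 1  -1/2  5/2 ]
  [ 0     1   -4 ]
  [ 0     0    0 ]
Add 1/2 times R2 to R1.
  [ 1  0  1/2 ]
  [ 0  1   -4 ]
  [ 0  0    0 ]

[[1, 0, 1/2], [0, 1, -4], [0, 0, 0]]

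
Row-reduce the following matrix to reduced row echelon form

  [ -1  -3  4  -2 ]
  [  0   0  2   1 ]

R1 ← -1·R1
R2 ← 1/2·R2
R1 ← R1 + 4·R2

[[1, 3, 0, 4], [0, 0, 1, 1/2]]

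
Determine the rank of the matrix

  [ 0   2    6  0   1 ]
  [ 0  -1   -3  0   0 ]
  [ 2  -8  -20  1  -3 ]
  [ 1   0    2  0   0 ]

rank = 4

R1 <-> R3
  [ 2  -8  -20  1  -3 ]
  [ 0  -1   -3  0   0 ]
  [ 0   2    6  0   1 ]
  [ 1   0    2  0   0 ]
R1 → 1/2·R1
  [ 1  -4  -10  1/2  -3/2 ]
  [ 0  -1   -3    0     0 ]
  [ 0   2    6    0     1 ]
  [ 1   0    2    0     0 ]
R4 → R4 − R1
  [ 1  -4  -10   1/2  -3/2 ]
  [ 0  -1   -3     0     0 ]
  [ 0   2    6     0     1 ]
  [ 0   4   12  -1/2   3/2 ]
R2 → -1·R2
  [ 1  -4  -10   1/2  -3/2 ]
  [ 0   1    3     0     0 ]
  [ 0   2    6     0     1 ]
  [ 0   4   12  -1/2   3/2 ]
R3 → R3 − 2·R2
  [ 1  -4  -10   1/2  -3/2 ]
  [ 0   1    3     0     0 ]
  [ 0   0    0     0     1 ]
  [ 0   4   12  -1/2   3/2 ]
R4 → R4 − 4·R2
  [ 1  -4  -10   1/2  -3/2 ]
  [ 0   1    3     0     0 ]
  [ 0   0    0     0     1 ]
  [ 0   0    0  -1/2   3/2 ]
R3 <-> R4
  [ 1  -4  -10   1/2  -3/2 ]
  [ 0   1    3     0     0 ]
  [ 0   0    0  -1/2   3/2 ]
  [ 0   0    0     0     1 ]
R3 → -2·R3
  [ 1  -4  -10  1/2  -3/2 ]
  [ 0   1    3    0     0 ]
  [ 0   0    0    1    -3 ]
  [ 0   0    0    0     1 ]
R3 → R3 + 3·R4
  [ 1  -4  -10  1/2  -3/2 ]
  [ 0   1    3    0     0 ]
  [ 0   0    0    1     0 ]
  [ 0   0    0    0     1 ]
R1 → R1 + 3/2·R4
  [ 1  -4  -10  1/2  0 ]
  [ 0   1    3    0  0 ]
  [ 0   0    0    1  0 ]
  [ 0   0    0    0  1 ]
R1 → R1 − 1/2·R3
  [ 1  -4  -10  0  0 ]
  [ 0   1    3  0  0 ]
  [ 0   0    0  1  0 ]
  [ 0   0    0  0  1 ]
R1 → R1 + 4·R2
  [ 1  0  2  0  0 ]
  [ 0  1  3  0  0 ]
  [ 0  0  0  1  0 ]
  [ 0  0  0  0  1 ]
The reduced form has 4 nonzero rows.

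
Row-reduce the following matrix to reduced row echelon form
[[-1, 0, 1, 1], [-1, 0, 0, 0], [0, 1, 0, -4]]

R1 := -1·R1
  [  1  0  -1  -1 ]
  [ -1  0   0   0 ]
  [  0  1   0  -4 ]
R2 := R2 + R1
  [ 1  0  -1  -1 ]
  [ 0  0  -1  -1 ]
  [ 0  1   0  -4 ]
R2 <-> R3
  [ 1  0  -1  -1 ]
  [ 0  1   0  -4 ]
  [ 0  0  -1  -1 ]
R3 := -1·R3
  [ 1  0  -1  -1 ]
  [ 0  1   0  -4 ]
  [ 0  0   1   1 ]
R1 := R1 + R3
  [ 1  0  0   0 ]
  [ 0  1  0  -4 ]
  [ 0  0  1   1 ]

[[1, 0, 0, 0], [0, 1, 0, -4], [0, 0, 1, 1]]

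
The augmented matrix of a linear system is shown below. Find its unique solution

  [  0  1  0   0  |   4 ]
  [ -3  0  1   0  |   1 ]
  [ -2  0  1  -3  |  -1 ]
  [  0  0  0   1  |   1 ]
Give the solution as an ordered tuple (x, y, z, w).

R1 <=> R2
  [ -3  0  1   0  |   1 ]
  [  0  1  0   0  |   4 ]
  [ -2  0  1  -3  |  -1 ]
  [  0  0  0   1  |   1 ]
R1 → -1/3·R1
  [  1  0  -1/3   0  |  -1/3 ]
  [  0  1     0   0  |     4 ]
  [ -2  0     1  -3  |    -1 ]
  [  0  0     0   1  |     1 ]
R3 → R3 + 2·R1
  [ 1  0  -1/3   0  |  -1/3 ]
  [ 0  1     0   0  |     4 ]
  [ 0  0   1/3  -3  |  -5/3 ]
  [ 0  0     0   1  |     1 ]
R3 → 3·R3
  [ 1  0  -1/3   0  |  -1/3 ]
  [ 0  1     0   0  |     4 ]
  [ 0  0     1  -9  |    -5 ]
  [ 0  0     0   1  |     1 ]
R3 → R3 + 9·R4
  [ 1  0  -1/3  0  |  -1/3 ]
  [ 0  1     0  0  |     4 ]
  [ 0  0     1  0  |     4 ]
  [ 0  0     0  1  |     1 ]
R1 → R1 + 1/3·R3
  [ 1  0  0  0  |  1 ]
  [ 0  1  0  0  |  4 ]
  [ 0  0  1  0  |  4 ]
  [ 0  0  0  1  |  1 ]
Reading off the last column: x = 1, y = 4, z = 4, w = 1.

(1, 4, 4, 1)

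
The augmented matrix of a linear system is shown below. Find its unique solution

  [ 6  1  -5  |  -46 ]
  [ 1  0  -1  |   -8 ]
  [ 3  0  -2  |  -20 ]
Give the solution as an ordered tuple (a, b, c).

Multiply R1 by 1/6.
  [ 1  1/6  -5/6  |  -23/3 ]
  [ 1    0    -1  |     -8 ]
  [ 3    0    -2  |    -20 ]
Subtract R1 from R2.
  [ 1   1/6  -5/6  |  -23/3 ]
  [ 0  -1/6  -1/6  |   -1/3 ]
  [ 3     0    -2  |    -20 ]
Subtract 3 times R1 from R3.
  [ 1   1/6  -5/6  |  -23/3 ]
  [ 0  -1/6  -1/6  |   -1/3 ]
  [ 0  -1/2   1/2  |      3 ]
Multiply R2 by -6.
  [ 1   1/6  -5/6  |  -23/3 ]
  [ 0     1     1  |      2 ]
  [ 0  -1/2   1/2  |      3 ]
Add 1/2 times R2 to R3.
  [ 1  1/6  -5/6  |  -23/3 ]
  [ 0    1     1  |      2 ]
  [ 0    0     1  |      4 ]
Subtract R3 from R2.
  [ 1  1/6  -5/6  |  -23/3 ]
  [ 0    1     0  |     -2 ]
  [ 0    0     1  |      4 ]
Add 5/6 times R3 to R1.
  [ 1  1/6  0  |  -13/3 ]
  [ 0    1  0  |     -2 ]
  [ 0    0  1  |      4 ]
Subtract 1/6 times R2 from R1.
  [ 1  0  0  |  -4 ]
  [ 0  1  0  |  -2 ]
  [ 0  0  1  |   4 ]
Reading off the last column: a = -4, b = -2, c = 4.

(-4, -2, 4)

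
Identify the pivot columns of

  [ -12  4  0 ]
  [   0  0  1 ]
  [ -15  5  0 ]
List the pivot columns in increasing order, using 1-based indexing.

1, 3

R1 → -1/12·R1
  [   1  -1/3  0 ]
  [   0     0  1 ]
  [ -15     5  0 ]
R3 → R3 + 15·R1
  [ 1  -1/3  0 ]
  [ 0     0  1 ]
  [ 0     0  0 ]
Pivot columns are the columns containing a leading 1.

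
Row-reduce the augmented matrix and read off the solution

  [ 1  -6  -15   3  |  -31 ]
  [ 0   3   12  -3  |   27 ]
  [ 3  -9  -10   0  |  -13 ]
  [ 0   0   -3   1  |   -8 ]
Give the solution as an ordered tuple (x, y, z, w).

R3 -> R3 − 3·R1
  [ 1  -6  -15   3  |  -31 ]
  [ 0   3   12  -3  |   27 ]
  [ 0   9   35  -9  |   80 ]
  [ 0   0   -3   1  |   -8 ]
R2 -> 1/3·R2
  [ 1  -6  -15   3  |  -31 ]
  [ 0   1    4  -1  |    9 ]
  [ 0   9   35  -9  |   80 ]
  [ 0   0   -3   1  |   -8 ]
R3 -> R3 − 9·R2
  [ 1  -6  -15   3  |  -31 ]
  [ 0   1    4  -1  |    9 ]
  [ 0   0   -1   0  |   -1 ]
  [ 0   0   -3   1  |   -8 ]
R3 -> -1·R3
  [ 1  -6  -15   3  |  -31 ]
  [ 0   1    4  -1  |    9 ]
  [ 0   0    1   0  |    1 ]
  [ 0   0   -3   1  |   -8 ]
R4 -> R4 + 3·R3
  [ 1  -6  -15   3  |  -31 ]
  [ 0   1    4  -1  |    9 ]
  [ 0   0    1   0  |    1 ]
  [ 0   0    0   1  |   -5 ]
R2 -> R2 + R4
  [ 1  -6  -15  3  |  -31 ]
  [ 0   1    4  0  |    4 ]
  [ 0   0    1  0  |    1 ]
  [ 0   0    0  1  |   -5 ]
R1 -> R1 − 3·R4
  [ 1  -6  -15  0  |  -16 ]
  [ 0   1    4  0  |    4 ]
  [ 0   0    1  0  |    1 ]
  [ 0   0    0  1  |   -5 ]
R2 -> R2 − 4·R3
  [ 1  -6  -15  0  |  -16 ]
  [ 0   1    0  0  |    0 ]
  [ 0   0    1  0  |    1 ]
  [ 0   0    0  1  |   -5 ]
R1 -> R1 + 15·R3
  [ 1  -6  0  0  |  -1 ]
  [ 0   1  0  0  |   0 ]
  [ 0   0  1  0  |   1 ]
  [ 0   0  0  1  |  -5 ]
R1 -> R1 + 6·R2
  [ 1  0  0  0  |  -1 ]
  [ 0  1  0  0  |   0 ]
  [ 0  0  1  0  |   1 ]
  [ 0  0  0  1  |  -5 ]
Reading off the last column: x = -1, y = 0, z = 1, w = -5.

(-1, 0, 1, -5)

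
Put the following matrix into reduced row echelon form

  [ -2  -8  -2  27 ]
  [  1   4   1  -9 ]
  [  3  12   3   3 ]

[[1, 4, 1, 0], [0, 0, 0, 1], [0, 0, 0, 0]]

ρ1 → -1/2·ρ1
  [ 1   4  1  -27/2 ]
  [ 1   4  1     -9 ]
  [ 3  12  3      3 ]
ρ2 → ρ2 − ρ1
  [ 1   4  1  -27/2 ]
  [ 0   0  0    9/2 ]
  [ 3  12  3      3 ]
ρ3 → ρ3 − 3·ρ1
  [ 1  4  1  -27/2 ]
  [ 0  0  0    9/2 ]
  [ 0  0  0   87/2 ]
ρ2 → 2/9·ρ2
  [ 1  4  1  -27/2 ]
  [ 0  0  0      1 ]
  [ 0  0  0   87/2 ]
ρ3 → ρ3 − 87/2·ρ2
  [ 1  4  1  -27/2 ]
  [ 0  0  0      1 ]
  [ 0  0  0      0 ]
ρ1 → ρ1 + 27/2·ρ2
  [ 1  4  1  0 ]
  [ 0  0  0  1 ]
  [ 0  0  0  0 ]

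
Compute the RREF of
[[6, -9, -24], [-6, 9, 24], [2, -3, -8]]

r1 -> 1/6·r1
  [  1  -3/2  -4 ]
  [ -6     9  24 ]
  [  2    -3  -8 ]
r2 -> r2 + 6·r1
  [ 1  -3/2  -4 ]
  [ 0     0   0 ]
  [ 2    -3  -8 ]
r3 -> r3 − 2·r1
  [ 1  -3/2  -4 ]
  [ 0     0   0 ]
  [ 0     0   0 ]

[[1, -3/2, -4], [0, 0, 0], [0, 0, 0]]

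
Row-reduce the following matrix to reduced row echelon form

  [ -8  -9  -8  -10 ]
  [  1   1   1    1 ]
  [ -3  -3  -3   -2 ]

R1 ← -1/8·R1
  [  1  9/8   1  5/4 ]
  [  1    1   1    1 ]
  [ -3   -3  -3   -2 ]
R2 ← R2 − R1
  [  1   9/8   1   5/4 ]
  [  0  -1/8   0  -1/4 ]
  [ -3    -3  -3    -2 ]
R3 ← R3 + 3·R1
  [ 1   9/8  1   5/4 ]
  [ 0  -1/8  0  -1/4 ]
  [ 0   3/8  0   7/4 ]
R2 ← -8·R2
  [ 1  9/8  1  5/4 ]
  [ 0    1  0    2 ]
  [ 0  3/8  0  7/4 ]
R3 ← R3 − 3/8·R2
  [ 1  9/8  1  5/4 ]
  [ 0    1  0    2 ]
  [ 0    0  0    1 ]
R2 ← R2 − 2·R3
  [ 1  9/8  1  5/4 ]
  [ 0    1  0    0 ]
  [ 0    0  0    1 ]
R1 ← R1 − 5/4·R3
  [ 1  9/8  1  0 ]
  [ 0    1  0  0 ]
  [ 0    0  0  1 ]
R1 ← R1 − 9/8·R2
  [ 1  0  1  0 ]
  [ 0  1  0  0 ]
  [ 0  0  0  1 ]

[[1, 0, 1, 0], [0, 1, 0, 0], [0, 0, 0, 1]]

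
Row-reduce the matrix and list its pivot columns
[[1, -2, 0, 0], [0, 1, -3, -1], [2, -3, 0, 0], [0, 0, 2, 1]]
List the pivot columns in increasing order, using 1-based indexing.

r3 := r3 − 2·r1
  [ 1  -2   0   0 ]
  [ 0   1  -3  -1 ]
  [ 0   1   0   0 ]
  [ 0   0   2   1 ]
r3 := r3 − r2
  [ 1  -2   0   0 ]
  [ 0   1  -3  -1 ]
  [ 0   0   3   1 ]
  [ 0   0   2   1 ]
r3 := 1/3·r3
  [ 1  -2   0    0 ]
  [ 0   1  -3   -1 ]
  [ 0   0   1  1/3 ]
  [ 0   0   2    1 ]
r4 := r4 − 2·r3
  [ 1  -2   0    0 ]
  [ 0   1  -3   -1 ]
  [ 0   0   1  1/3 ]
  [ 0   0   0  1/3 ]
r4 := 3·r4
  [ 1  -2   0    0 ]
  [ 0   1  -3   -1 ]
  [ 0   0   1  1/3 ]
  [ 0   0   0    1 ]
r3 := r3 − 1/3·r4
  [ 1  -2   0   0 ]
  [ 0   1  -3  -1 ]
  [ 0   0   1   0 ]
  [ 0   0   0   1 ]
r2 := r2 + r4
  [ 1  -2   0  0 ]
  [ 0   1  -3  0 ]
  [ 0   0   1  0 ]
  [ 0   0   0  1 ]
r2 := r2 + 3·r3
  [ 1  -2  0  0 ]
  [ 0   1  0  0 ]
  [ 0   0  1  0 ]
  [ 0   0  0  1 ]
r1 := r1 + 2·r2
  [ 1  0  0  0 ]
  [ 0  1  0  0 ]
  [ 0  0  1  0 ]
  [ 0  0  0  1 ]
Pivot columns are the columns containing a leading 1.

1, 2, 3, 4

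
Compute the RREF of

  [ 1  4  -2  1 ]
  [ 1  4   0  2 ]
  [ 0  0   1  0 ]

ρ2 ← ρ2 − ρ1
  [ 1  4  -2  1 ]
  [ 0  0   2  1 ]
  [ 0  0   1  0 ]
ρ2 ← 1/2·ρ2
  [ 1  4  -2    1 ]
  [ 0  0   1  1/2 ]
  [ 0  0   1    0 ]
ρ3 ← ρ3 − ρ2
  [ 1  4  -2     1 ]
  [ 0  0   1   1/2 ]
  [ 0  0   0  -1/2 ]
ρ3 ← -2·ρ3
  [ 1  4  -2    1 ]
  [ 0  0   1  1/2 ]
  [ 0  0   0    1 ]
ρ2 ← ρ2 − 1/2·ρ3
  [ 1  4  -2  1 ]
  [ 0  0   1  0 ]
  [ 0  0   0  1 ]
ρ1 ← ρ1 − ρ3
  [ 1  4  -2  0 ]
  [ 0  0   1  0 ]
  [ 0  0   0  1 ]
ρ1 ← ρ1 + 2·ρ2
  [ 1  4  0  0 ]
  [ 0  0  1  0 ]
  [ 0  0  0  1 ]

[[1, 4, 0, 0], [0, 0, 1, 0], [0, 0, 0, 1]]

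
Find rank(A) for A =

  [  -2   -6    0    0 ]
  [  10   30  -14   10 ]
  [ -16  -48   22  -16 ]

ρ1 ← -1/2·ρ1
  [   1    3    0    0 ]
  [  10   30  -14   10 ]
  [ -16  -48   22  -16 ]
ρ2 ← ρ2 − 10·ρ1
  [   1    3    0    0 ]
  [   0    0  -14   10 ]
  [ -16  -48   22  -16 ]
ρ3 ← ρ3 + 16·ρ1
  [ 1  3    0    0 ]
  [ 0  0  -14   10 ]
  [ 0  0   22  -16 ]
ρ2 ← -1/14·ρ2
  [ 1  3   0     0 ]
  [ 0  0   1  -5/7 ]
  [ 0  0  22   -16 ]
ρ3 ← ρ3 − 22·ρ2
  [ 1  3  0     0 ]
  [ 0  0  1  -5/7 ]
  [ 0  0  0  -2/7 ]
ρ3 ← -7/2·ρ3
  [ 1  3  0     0 ]
  [ 0  0  1  -5/7 ]
  [ 0  0  0     1 ]
ρ2 ← ρ2 + 5/7·ρ3
  [ 1  3  0  0 ]
  [ 0  0  1  0 ]
  [ 0  0  0  1 ]
The reduced form has 3 nonzero rows.

rank = 3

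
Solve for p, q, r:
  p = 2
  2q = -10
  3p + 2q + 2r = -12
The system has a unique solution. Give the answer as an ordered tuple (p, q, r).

(2, -5, -4)

Form the augmented matrix and row-reduce:
  [ 1  0  0  |    2 ]
  [ 0  2  0  |  -10 ]
  [ 3  2  2  |  -12 ]
ρ3 → ρ3 − 3·ρ1
  [ 1  0  0  |    2 ]
  [ 0  2  0  |  -10 ]
  [ 0  2  2  |  -18 ]
ρ2 → 1/2·ρ2
  [ 1  0  0  |    2 ]
  [ 0  1  0  |   -5 ]
  [ 0  2  2  |  -18 ]
ρ3 → ρ3 − 2·ρ2
  [ 1  0  0  |   2 ]
  [ 0  1  0  |  -5 ]
  [ 0  0  2  |  -8 ]
ρ3 → 1/2·ρ3
  [ 1  0  0  |   2 ]
  [ 0  1  0  |  -5 ]
  [ 0  0  1  |  -4 ]
Reading off the last column: p = 2, q = -5, r = -4.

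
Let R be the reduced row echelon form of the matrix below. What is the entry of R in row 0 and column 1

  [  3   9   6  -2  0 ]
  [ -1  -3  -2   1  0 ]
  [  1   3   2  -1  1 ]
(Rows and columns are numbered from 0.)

3

R1 := 1/3·R1
  [  1   3   2  -2/3  0 ]
  [ -1  -3  -2     1  0 ]
  [  1   3   2    -1  1 ]
R2 := R2 + R1
  [ 1  3  2  -2/3  0 ]
  [ 0  0  0   1/3  0 ]
  [ 1  3  2    -1  1 ]
R3 := R3 − R1
  [ 1  3  2  -2/3  0 ]
  [ 0  0  0   1/3  0 ]
  [ 0  0  0  -1/3  1 ]
R2 := 3·R2
  [ 1  3  2  -2/3  0 ]
  [ 0  0  0     1  0 ]
  [ 0  0  0  -1/3  1 ]
R3 := R3 + 1/3·R2
  [ 1  3  2  -2/3  0 ]
  [ 0  0  0     1  0 ]
  [ 0  0  0     0  1 ]
R1 := R1 + 2/3·R2
  [ 1  3  2  0  0 ]
  [ 0  0  0  1  0 ]
  [ 0  0  0  0  1 ]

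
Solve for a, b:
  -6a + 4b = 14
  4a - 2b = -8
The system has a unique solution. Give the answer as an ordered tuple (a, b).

Form the augmented matrix and row-reduce:
  [ -6   4  |  14 ]
  [  4  -2  |  -8 ]
ρ1 := -1/6·ρ1
  [ 1  -2/3  |  -7/3 ]
  [ 4    -2  |    -8 ]
ρ2 := ρ2 − 4·ρ1
  [ 1  -2/3  |  -7/3 ]
  [ 0   2/3  |   4/3 ]
ρ2 := 3/2·ρ2
  [ 1  -2/3  |  -7/3 ]
  [ 0     1  |     2 ]
ρ1 := ρ1 + 2/3·ρ2
  [ 1  0  |  -1 ]
  [ 0  1  |   2 ]
Reading off the last column: a = -1, b = 2.

(-1, 2)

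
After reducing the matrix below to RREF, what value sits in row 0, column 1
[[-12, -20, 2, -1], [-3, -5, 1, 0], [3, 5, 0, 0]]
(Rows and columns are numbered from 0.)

5/3

ρ1 -> -1/12·ρ1
  [  1  5/3  -1/6  1/12 ]
  [ -3   -5     1     0 ]
  [  3    5     0     0 ]
ρ2 -> ρ2 + 3·ρ1
  [ 1  5/3  -1/6  1/12 ]
  [ 0    0   1/2   1/4 ]
  [ 3    5     0     0 ]
ρ3 -> ρ3 − 3·ρ1
  [ 1  5/3  -1/6  1/12 ]
  [ 0    0   1/2   1/4 ]
  [ 0    0   1/2  -1/4 ]
ρ2 -> 2·ρ2
  [ 1  5/3  -1/6  1/12 ]
  [ 0    0     1   1/2 ]
  [ 0    0   1/2  -1/4 ]
ρ3 -> ρ3 − 1/2·ρ2
  [ 1  5/3  -1/6  1/12 ]
  [ 0    0     1   1/2 ]
  [ 0    0     0  -1/2 ]
ρ3 -> -2·ρ3
  [ 1  5/3  -1/6  1/12 ]
  [ 0    0     1   1/2 ]
  [ 0    0     0     1 ]
ρ2 -> ρ2 − 1/2·ρ3
  [ 1  5/3  -1/6  1/12 ]
  [ 0    0     1     0 ]
  [ 0    0     0     1 ]
ρ1 -> ρ1 − 1/12·ρ3
  [ 1  5/3  -1/6  0 ]
  [ 0    0     1  0 ]
  [ 0    0     0  1 ]
ρ1 -> ρ1 + 1/6·ρ2
  [ 1  5/3  0  0 ]
  [ 0    0  1  0 ]
  [ 0    0  0  1 ]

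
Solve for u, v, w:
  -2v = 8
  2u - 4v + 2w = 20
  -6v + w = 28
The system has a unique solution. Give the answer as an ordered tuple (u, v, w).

(-2, -4, 4)

Form the augmented matrix and row-reduce:
  [ 0  -2  0  |   8 ]
  [ 2  -4  2  |  20 ]
  [ 0  -6  1  |  28 ]
Swap R1 and R2.
  [ 2  -4  2  |  20 ]
  [ 0  -2  0  |   8 ]
  [ 0  -6  1  |  28 ]
Multiply R1 by 1/2.
  [ 1  -2  1  |  10 ]
  [ 0  -2  0  |   8 ]
  [ 0  -6  1  |  28 ]
Multiply R2 by -1/2.
  [ 1  -2  1  |  10 ]
  [ 0   1  0  |  -4 ]
  [ 0  -6  1  |  28 ]
Add 6 times R2 to R3.
  [ 1  -2  1  |  10 ]
  [ 0   1  0  |  -4 ]
  [ 0   0  1  |   4 ]
Subtract R3 from R1.
  [ 1  -2  0  |   6 ]
  [ 0   1  0  |  -4 ]
  [ 0   0  1  |   4 ]
Add 2 times R2 to R1.
  [ 1  0  0  |  -2 ]
  [ 0  1  0  |  -4 ]
  [ 0  0  1  |   4 ]
Reading off the last column: u = -2, v = -4, w = 4.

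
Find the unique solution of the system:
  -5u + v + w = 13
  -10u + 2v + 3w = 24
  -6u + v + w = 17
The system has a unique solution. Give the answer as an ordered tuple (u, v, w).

(-4, -5, -2)

Form the augmented matrix and row-reduce:
  [  -5  1  1  |  13 ]
  [ -10  2  3  |  24 ]
  [  -6  1  1  |  17 ]
R1 ← -1/5·R1
  [   1  -1/5  -1/5  |  -13/5 ]
  [ -10     2     3  |     24 ]
  [  -6     1     1  |     17 ]
R2 ← R2 + 10·R1
  [  1  -1/5  -1/5  |  -13/5 ]
  [  0     0     1  |     -2 ]
  [ -6     1     1  |     17 ]
R3 ← R3 + 6·R1
  [ 1  -1/5  -1/5  |  -13/5 ]
  [ 0     0     1  |     -2 ]
  [ 0  -1/5  -1/5  |    7/5 ]
R2 <=> R3
  [ 1  -1/5  -1/5  |  -13/5 ]
  [ 0  -1/5  -1/5  |    7/5 ]
  [ 0     0     1  |     -2 ]
R2 ← -5·R2
  [ 1  -1/5  -1/5  |  -13/5 ]
  [ 0     1     1  |     -7 ]
  [ 0     0     1  |     -2 ]
R2 ← R2 − R3
  [ 1  -1/5  -1/5  |  -13/5 ]
  [ 0     1     0  |     -5 ]
  [ 0     0     1  |     -2 ]
R1 ← R1 + 1/5·R3
  [ 1  -1/5  0  |  -3 ]
  [ 0     1  0  |  -5 ]
  [ 0     0  1  |  -2 ]
R1 ← R1 + 1/5·R2
  [ 1  0  0  |  -4 ]
  [ 0  1  0  |  -5 ]
  [ 0  0  1  |  -2 ]
Reading off the last column: u = -4, v = -5, w = -2.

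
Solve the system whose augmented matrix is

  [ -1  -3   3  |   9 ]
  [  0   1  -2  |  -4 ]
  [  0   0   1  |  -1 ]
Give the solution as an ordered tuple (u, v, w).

R1 -> -1·R1
  [ 1  3  -3  |  -9 ]
  [ 0  1  -2  |  -4 ]
  [ 0  0   1  |  -1 ]
R2 -> R2 + 2·R3
  [ 1  3  -3  |  -9 ]
  [ 0  1   0  |  -6 ]
  [ 0  0   1  |  -1 ]
R1 -> R1 + 3·R3
  [ 1  3  0  |  -12 ]
  [ 0  1  0  |   -6 ]
  [ 0  0  1  |   -1 ]
R1 -> R1 − 3·R2
  [ 1  0  0  |   6 ]
  [ 0  1  0  |  -6 ]
  [ 0  0  1  |  -1 ]
Reading off the last column: u = 6, v = -6, w = -1.

(6, -6, -1)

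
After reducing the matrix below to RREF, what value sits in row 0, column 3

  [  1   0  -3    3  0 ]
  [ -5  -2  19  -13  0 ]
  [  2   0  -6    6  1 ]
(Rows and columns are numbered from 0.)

3

Add 5 times r1 to r2.
  [ 1   0  -3  3  0 ]
  [ 0  -2   4  2  0 ]
  [ 2   0  -6  6  1 ]
Subtract 2 times r1 from r3.
  [ 1   0  -3  3  0 ]
  [ 0  -2   4  2  0 ]
  [ 0   0   0  0  1 ]
Multiply r2 by -1/2.
  [ 1  0  -3   3  0 ]
  [ 0  1  -2  -1  0 ]
  [ 0  0   0   0  1 ]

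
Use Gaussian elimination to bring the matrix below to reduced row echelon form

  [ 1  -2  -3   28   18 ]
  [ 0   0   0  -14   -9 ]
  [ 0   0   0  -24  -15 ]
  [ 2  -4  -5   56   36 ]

[[1, -2, 0, 0, 0], [0, 0, 1, 0, 0], [0, 0, 0, 1, 0], [0, 0, 0, 0, 1]]

Subtract 2 times R1 from R4.
  [ 1  -2  -3   28   18 ]
  [ 0   0   0  -14   -9 ]
  [ 0   0   0  -24  -15 ]
  [ 0   0   1    0    0 ]
Swap R2 and R4.
  [ 1  -2  -3   28   18 ]
  [ 0   0   1    0    0 ]
  [ 0   0   0  -24  -15 ]
  [ 0   0   0  -14   -9 ]
Multiply R3 by -1/24.
  [ 1  -2  -3   28   18 ]
  [ 0   0   1    0    0 ]
  [ 0   0   0    1  5/8 ]
  [ 0   0   0  -14   -9 ]
Add 14 times R3 to R4.
  [ 1  -2  -3  28    18 ]
  [ 0   0   1   0     0 ]
  [ 0   0   0   1   5/8 ]
  [ 0   0   0   0  -1/4 ]
Multiply R4 by -4.
  [ 1  -2  -3  28   18 ]
  [ 0   0   1   0    0 ]
  [ 0   0   0   1  5/8 ]
  [ 0   0   0   0    1 ]
Subtract 5/8 times R4 from R3.
  [ 1  -2  -3  28  18 ]
  [ 0   0   1   0   0 ]
  [ 0   0   0   1   0 ]
  [ 0   0   0   0   1 ]
Subtract 18 times R4 from R1.
  [ 1  -2  -3  28  0 ]
  [ 0   0   1   0  0 ]
  [ 0   0   0   1  0 ]
  [ 0   0   0   0  1 ]
Subtract 28 times R3 from R1.
  [ 1  -2  -3  0  0 ]
  [ 0   0   1  0  0 ]
  [ 0   0   0  1  0 ]
  [ 0   0   0  0  1 ]
Add 3 times R2 to R1.
  [ 1  -2  0  0  0 ]
  [ 0   0  1  0  0 ]
  [ 0   0  0  1  0 ]
  [ 0   0  0  0  1 ]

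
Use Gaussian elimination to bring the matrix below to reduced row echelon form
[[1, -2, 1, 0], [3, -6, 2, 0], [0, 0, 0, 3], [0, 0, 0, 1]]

ρ2 ← ρ2 − 3·ρ1
ρ2 ← -1·ρ2
ρ3 ← 1/3·ρ3
ρ4 ← ρ4 − ρ3
ρ1 ← ρ1 − ρ2

[[1, -2, 0, 0], [0, 0, 1, 0], [0, 0, 0, 1], [0, 0, 0, 0]]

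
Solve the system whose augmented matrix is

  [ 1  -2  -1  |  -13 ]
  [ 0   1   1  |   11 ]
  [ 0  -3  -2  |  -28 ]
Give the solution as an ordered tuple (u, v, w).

Add 3 times R2 to R3.
  [ 1  -2  -1  |  -13 ]
  [ 0   1   1  |   11 ]
  [ 0   0   1  |    5 ]
Subtract R3 from R2.
  [ 1  -2  -1  |  -13 ]
  [ 0   1   0  |    6 ]
  [ 0   0   1  |    5 ]
Add R3 to R1.
  [ 1  -2  0  |  -8 ]
  [ 0   1  0  |   6 ]
  [ 0   0  1  |   5 ]
Add 2 times R2 to R1.
  [ 1  0  0  |  4 ]
  [ 0  1  0  |  6 ]
  [ 0  0  1  |  5 ]
Reading off the last column: u = 4, v = 6, w = 5.

(4, 6, 5)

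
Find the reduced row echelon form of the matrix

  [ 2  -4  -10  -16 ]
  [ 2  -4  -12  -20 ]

[[1, -2, 0, 2], [0, 0, 1, 2]]

r1 ← 1/2·r1
  [ 1  -2   -5   -8 ]
  [ 2  -4  -12  -20 ]
r2 ← r2 − 2·r1
  [ 1  -2  -5  -8 ]
  [ 0   0  -2  -4 ]
r2 ← -1/2·r2
  [ 1  -2  -5  -8 ]
  [ 0   0   1   2 ]
r1 ← r1 + 5·r2
  [ 1  -2  0  2 ]
  [ 0   0  1  2 ]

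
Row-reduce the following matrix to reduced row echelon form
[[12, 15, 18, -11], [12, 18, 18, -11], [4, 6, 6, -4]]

[[1, 0, 3/2, 0], [0, 1, 0, 0], [0, 0, 0, 1]]

Multiply r1 by 1/12.
  [  1  5/4  3/2  -11/12 ]
  [ 12   18   18     -11 ]
  [  4    6    6      -4 ]
Subtract 12 times r1 from r2.
  [ 1  5/4  3/2  -11/12 ]
  [ 0    3    0       0 ]
  [ 4    6    6      -4 ]
Subtract 4 times r1 from r3.
  [ 1  5/4  3/2  -11/12 ]
  [ 0    3    0       0 ]
  [ 0    1    0    -1/3 ]
Multiply r2 by 1/3.
  [ 1  5/4  3/2  -11/12 ]
  [ 0    1    0       0 ]
  [ 0    1    0    -1/3 ]
Subtract r2 from r3.
  [ 1  5/4  3/2  -11/12 ]
  [ 0    1    0       0 ]
  [ 0    0    0    -1/3 ]
Multiply r3 by -3.
  [ 1  5/4  3/2  -11/12 ]
  [ 0    1    0       0 ]
  [ 0    0    0       1 ]
Add 11/12 times r3 to r1.
  [ 1  5/4  3/2  0 ]
  [ 0    1    0  0 ]
  [ 0    0    0  1 ]
Subtract 5/4 times r2 from r1.
  [ 1  0  3/2  0 ]
  [ 0  1    0  0 ]
  [ 0  0    0  1 ]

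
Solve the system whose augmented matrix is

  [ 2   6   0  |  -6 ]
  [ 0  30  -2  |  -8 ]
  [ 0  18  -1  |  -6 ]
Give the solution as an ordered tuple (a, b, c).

R1 -> 1/2·R1
R2 -> 1/30·R2
R3 -> R3 − 18·R2
R3 -> 5·R3
R2 -> R2 + 1/15·R3
R1 -> R1 − 3·R2
Reading off the last column: a = -1, b = -2/3, c = -6.

(-1, -2/3, -6)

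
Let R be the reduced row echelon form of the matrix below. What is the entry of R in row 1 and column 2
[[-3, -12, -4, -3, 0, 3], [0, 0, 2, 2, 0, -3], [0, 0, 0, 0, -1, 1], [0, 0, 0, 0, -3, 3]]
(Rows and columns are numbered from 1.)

ρ1 := -1/3·ρ1
  [ 1  4  4/3  1   0  -1 ]
  [ 0  0    2  2   0  -3 ]
  [ 0  0    0  0  -1   1 ]
  [ 0  0    0  0  -3   3 ]
ρ2 := 1/2·ρ2
  [ 1  4  4/3  1   0    -1 ]
  [ 0  0    1  1   0  -3/2 ]
  [ 0  0    0  0  -1     1 ]
  [ 0  0    0  0  -3     3 ]
ρ3 := -1·ρ3
  [ 1  4  4/3  1   0    -1 ]
  [ 0  0    1  1   0  -3/2 ]
  [ 0  0    0  0   1    -1 ]
  [ 0  0    0  0  -3     3 ]
ρ4 := ρ4 + 3·ρ3
  [ 1  4  4/3  1  0    -1 ]
  [ 0  0    1  1  0  -3/2 ]
  [ 0  0    0  0  1    -1 ]
  [ 0  0    0  0  0     0 ]
ρ1 := ρ1 − 4/3·ρ2
  [ 1  4  0  -1/3  0     1 ]
  [ 0  0  1     1  0  -3/2 ]
  [ 0  0  0     0  1    -1 ]
  [ 0  0  0     0  0     0 ]

4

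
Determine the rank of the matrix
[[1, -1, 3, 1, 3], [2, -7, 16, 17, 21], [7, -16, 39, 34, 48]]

rank = 2

R2 ← R2 − 2·R1
  [ 1   -1   3   1   3 ]
  [ 0   -5  10  15  15 ]
  [ 7  -16  39  34  48 ]
R3 ← R3 − 7·R1
  [ 1  -1   3   1   3 ]
  [ 0  -5  10  15  15 ]
  [ 0  -9  18  27  27 ]
R2 ← -1/5·R2
  [ 1  -1   3   1   3 ]
  [ 0   1  -2  -3  -3 ]
  [ 0  -9  18  27  27 ]
R3 ← R3 + 9·R2
  [ 1  -1   3   1   3 ]
  [ 0   1  -2  -3  -3 ]
  [ 0   0   0   0   0 ]
R1 ← R1 + R2
  [ 1  0   1  -2   0 ]
  [ 0  1  -2  -3  -3 ]
  [ 0  0   0   0   0 ]
The reduced form has 2 nonzero rows.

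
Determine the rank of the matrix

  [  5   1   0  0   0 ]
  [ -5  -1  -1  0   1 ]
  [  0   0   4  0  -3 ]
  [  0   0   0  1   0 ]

R1 → 1/5·R1
  [  1  1/5   0  0   0 ]
  [ -5   -1  -1  0   1 ]
  [  0    0   4  0  -3 ]
  [  0    0   0  1   0 ]
R2 → R2 + 5·R1
  [ 1  1/5   0  0   0 ]
  [ 0    0  -1  0   1 ]
  [ 0    0   4  0  -3 ]
  [ 0    0   0  1   0 ]
R2 → -1·R2
  [ 1  1/5  0  0   0 ]
  [ 0    0  1  0  -1 ]
  [ 0    0  4  0  -3 ]
  [ 0    0  0  1   0 ]
R3 → R3 − 4·R2
  [ 1  1/5  0  0   0 ]
  [ 0    0  1  0  -1 ]
  [ 0    0  0  0   1 ]
  [ 0    0  0  1   0 ]
R3 ↔ R4
  [ 1  1/5  0  0   0 ]
  [ 0    0  1  0  -1 ]
  [ 0    0  0  1   0 ]
  [ 0    0  0  0   1 ]
R2 → R2 + R4
  [ 1  1/5  0  0  0 ]
  [ 0    0  1  0  0 ]
  [ 0    0  0  1  0 ]
  [ 0    0  0  0  1 ]
The reduced form has 4 nonzero rows.

rank = 4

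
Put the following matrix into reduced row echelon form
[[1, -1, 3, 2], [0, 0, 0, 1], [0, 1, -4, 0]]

[[1, 0, -1, 0], [0, 1, -4, 0], [0, 0, 0, 1]]

R2 <=> R3
  [ 1  -1   3  2 ]
  [ 0   1  -4  0 ]
  [ 0   0   0  1 ]
R1 -> R1 − 2·R3
  [ 1  -1   3  0 ]
  [ 0   1  -4  0 ]
  [ 0   0   0  1 ]
R1 -> R1 + R2
  [ 1  0  -1  0 ]
  [ 0  1  -4  0 ]
  [ 0  0   0  1 ]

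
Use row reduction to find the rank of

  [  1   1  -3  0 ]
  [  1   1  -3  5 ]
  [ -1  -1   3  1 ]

rank = 2

R2 := R2 − R1
  [  1   1  -3  0 ]
  [  0   0   0  5 ]
  [ -1  -1   3  1 ]
R3 := R3 + R1
  [ 1  1  -3  0 ]
  [ 0  0   0  5 ]
  [ 0  0   0  1 ]
R2 := 1/5·R2
  [ 1  1  -3  0 ]
  [ 0  0   0  1 ]
  [ 0  0   0  1 ]
R3 := R3 − R2
  [ 1  1  -3  0 ]
  [ 0  0   0  1 ]
  [ 0  0   0  0 ]
The reduced form has 2 nonzero rows.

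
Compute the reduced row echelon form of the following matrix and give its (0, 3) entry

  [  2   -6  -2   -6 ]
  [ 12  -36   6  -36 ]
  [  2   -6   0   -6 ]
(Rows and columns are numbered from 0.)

R1 → 1/2·R1
  [  1   -3  -1   -3 ]
  [ 12  -36   6  -36 ]
  [  2   -6   0   -6 ]
R2 → R2 − 12·R1
  [ 1  -3  -1  -3 ]
  [ 0   0  18   0 ]
  [ 2  -6   0  -6 ]
R3 → R3 − 2·R1
  [ 1  -3  -1  -3 ]
  [ 0   0  18   0 ]
  [ 0   0   2   0 ]
R2 → 1/18·R2
  [ 1  -3  -1  -3 ]
  [ 0   0   1   0 ]
  [ 0   0   2   0 ]
R3 → R3 − 2·R2
  [ 1  -3  -1  -3 ]
  [ 0   0   1   0 ]
  [ 0   0   0   0 ]
R1 → R1 + R2
  [ 1  -3  0  -3 ]
  [ 0   0  1   0 ]
  [ 0   0  0   0 ]

-3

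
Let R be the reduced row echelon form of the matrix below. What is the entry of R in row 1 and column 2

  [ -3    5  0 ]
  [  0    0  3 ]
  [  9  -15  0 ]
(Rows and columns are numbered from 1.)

-5/3

R1 → -1/3·R1
  [ 1  -5/3  0 ]
  [ 0     0  3 ]
  [ 9   -15  0 ]
R3 → R3 − 9·R1
  [ 1  -5/3  0 ]
  [ 0     0  3 ]
  [ 0     0  0 ]
R2 → 1/3·R2
  [ 1  -5/3  0 ]
  [ 0     0  1 ]
  [ 0     0  0 ]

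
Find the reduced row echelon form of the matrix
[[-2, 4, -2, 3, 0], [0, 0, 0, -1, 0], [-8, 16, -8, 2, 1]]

[[1, -2, 1, 0, 0], [0, 0, 0, 1, 0], [0, 0, 0, 0, 1]]

R1 -> -1/2·R1
  [  1  -2   1  -3/2  0 ]
  [  0   0   0    -1  0 ]
  [ -8  16  -8     2  1 ]
R3 -> R3 + 8·R1
  [ 1  -2  1  -3/2  0 ]
  [ 0   0  0    -1  0 ]
  [ 0   0  0   -10  1 ]
R2 -> -1·R2
  [ 1  -2  1  -3/2  0 ]
  [ 0   0  0     1  0 ]
  [ 0   0  0   -10  1 ]
R3 -> R3 + 10·R2
  [ 1  -2  1  -3/2  0 ]
  [ 0   0  0     1  0 ]
  [ 0   0  0     0  1 ]
R1 -> R1 + 3/2·R2
  [ 1  -2  1  0  0 ]
  [ 0   0  0  1  0 ]
  [ 0   0  0  0  1 ]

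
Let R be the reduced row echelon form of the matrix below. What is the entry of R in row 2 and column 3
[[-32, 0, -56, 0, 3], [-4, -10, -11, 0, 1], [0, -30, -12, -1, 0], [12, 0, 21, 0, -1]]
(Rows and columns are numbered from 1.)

2/5

ρ1 := -1/32·ρ1
  [  1    0  7/4   0  -3/32 ]
  [ -4  -10  -11   0      1 ]
  [  0  -30  -12  -1      0 ]
  [ 12    0   21   0     -1 ]
ρ2 := ρ2 + 4·ρ1
  [  1    0  7/4   0  -3/32 ]
  [  0  -10   -4   0    5/8 ]
  [  0  -30  -12  -1      0 ]
  [ 12    0   21   0     -1 ]
ρ4 := ρ4 − 12·ρ1
  [ 1    0  7/4   0  -3/32 ]
  [ 0  -10   -4   0    5/8 ]
  [ 0  -30  -12  -1      0 ]
  [ 0    0    0   0    1/8 ]
ρ2 := -1/10·ρ2
  [ 1    0  7/4   0  -3/32 ]
  [ 0    1  2/5   0  -1/16 ]
  [ 0  -30  -12  -1      0 ]
  [ 0    0    0   0    1/8 ]
ρ3 := ρ3 + 30·ρ2
  [ 1  0  7/4   0  -3/32 ]
  [ 0  1  2/5   0  -1/16 ]
  [ 0  0    0  -1  -15/8 ]
  [ 0  0    0   0    1/8 ]
ρ3 := -1·ρ3
  [ 1  0  7/4  0  -3/32 ]
  [ 0  1  2/5  0  -1/16 ]
  [ 0  0    0  1   15/8 ]
  [ 0  0    0  0    1/8 ]
ρ4 := 8·ρ4
  [ 1  0  7/4  0  -3/32 ]
  [ 0  1  2/5  0  -1/16 ]
  [ 0  0    0  1   15/8 ]
  [ 0  0    0  0      1 ]
ρ3 := ρ3 − 15/8·ρ4
  [ 1  0  7/4  0  -3/32 ]
  [ 0  1  2/5  0  -1/16 ]
  [ 0  0    0  1      0 ]
  [ 0  0    0  0      1 ]
ρ2 := ρ2 + 1/16·ρ4
  [ 1  0  7/4  0  -3/32 ]
  [ 0  1  2/5  0      0 ]
  [ 0  0    0  1      0 ]
  [ 0  0    0  0      1 ]
ρ1 := ρ1 + 3/32·ρ4
  [ 1  0  7/4  0  0 ]
  [ 0  1  2/5  0  0 ]
  [ 0  0    0  1  0 ]
  [ 0  0    0  0  1 ]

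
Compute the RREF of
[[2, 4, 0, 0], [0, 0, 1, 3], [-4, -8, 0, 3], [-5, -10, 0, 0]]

ρ1 -> 1/2·ρ1
  [  1    2  0  0 ]
  [  0    0  1  3 ]
  [ -4   -8  0  3 ]
  [ -5  -10  0  0 ]
ρ3 -> ρ3 + 4·ρ1
  [  1    2  0  0 ]
  [  0    0  1  3 ]
  [  0    0  0  3 ]
  [ -5  -10  0  0 ]
ρ4 -> ρ4 + 5·ρ1
  [ 1  2  0  0 ]
  [ 0  0  1  3 ]
  [ 0  0  0  3 ]
  [ 0  0  0  0 ]
ρ3 -> 1/3·ρ3
  [ 1  2  0  0 ]
  [ 0  0  1  3 ]
  [ 0  0  0  1 ]
  [ 0  0  0  0 ]
ρ2 -> ρ2 − 3·ρ3
  [ 1  2  0  0 ]
  [ 0  0  1  0 ]
  [ 0  0  0  1 ]
  [ 0  0  0  0 ]

[[1, 2, 0, 0], [0, 0, 1, 0], [0, 0, 0, 1], [0, 0, 0, 0]]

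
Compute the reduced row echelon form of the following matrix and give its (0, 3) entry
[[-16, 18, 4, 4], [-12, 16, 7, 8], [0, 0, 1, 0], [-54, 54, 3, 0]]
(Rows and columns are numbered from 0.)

ρ1 -> -1/16·ρ1
  [   1  -9/8  -1/4  -1/4 ]
  [ -12    16     7     8 ]
  [   0     0     1     0 ]
  [ -54    54     3     0 ]
ρ2 -> ρ2 + 12·ρ1
  [   1  -9/8  -1/4  -1/4 ]
  [   0   5/2     4     5 ]
  [   0     0     1     0 ]
  [ -54    54     3     0 ]
ρ4 -> ρ4 + 54·ρ1
  [ 1   -9/8   -1/4   -1/4 ]
  [ 0    5/2      4      5 ]
  [ 0      0      1      0 ]
  [ 0  -27/4  -21/2  -27/2 ]
ρ2 -> 2/5·ρ2
  [ 1   -9/8   -1/4   -1/4 ]
  [ 0      1    8/5      2 ]
  [ 0      0      1      0 ]
  [ 0  -27/4  -21/2  -27/2 ]
ρ4 -> ρ4 + 27/4·ρ2
  [ 1  -9/8  -1/4  -1/4 ]
  [ 0     1   8/5     2 ]
  [ 0     0     1     0 ]
  [ 0     0  3/10     0 ]
ρ4 -> ρ4 − 3/10·ρ3
  [ 1  -9/8  -1/4  -1/4 ]
  [ 0     1   8/5     2 ]
  [ 0     0     1     0 ]
  [ 0     0     0     0 ]
ρ2 -> ρ2 − 8/5·ρ3
  [ 1  -9/8  -1/4  -1/4 ]
  [ 0     1     0     2 ]
  [ 0     0     1     0 ]
  [ 0     0     0     0 ]
ρ1 -> ρ1 + 1/4·ρ3
  [ 1  -9/8  0  -1/4 ]
  [ 0     1  0     2 ]
  [ 0     0  1     0 ]
  [ 0     0  0     0 ]
ρ1 -> ρ1 + 9/8·ρ2
  [ 1  0  0  2 ]
  [ 0  1  0  2 ]
  [ 0  0  1  0 ]
  [ 0  0  0  0 ]

2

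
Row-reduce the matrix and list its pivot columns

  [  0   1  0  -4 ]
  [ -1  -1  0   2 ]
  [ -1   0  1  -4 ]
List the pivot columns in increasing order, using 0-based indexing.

0, 1, 2

r1 <-> r2
  [ -1  -1  0   2 ]
  [  0   1  0  -4 ]
  [ -1   0  1  -4 ]
r1 ← -1·r1
  [  1  1  0  -2 ]
  [  0  1  0  -4 ]
  [ -1  0  1  -4 ]
r3 ← r3 + r1
  [ 1  1  0  -2 ]
  [ 0  1  0  -4 ]
  [ 0  1  1  -6 ]
r3 ← r3 − r2
  [ 1  1  0  -2 ]
  [ 0  1  0  -4 ]
  [ 0  0  1  -2 ]
r1 ← r1 − r2
  [ 1  0  0   2 ]
  [ 0  1  0  -4 ]
  [ 0  0  1  -2 ]
Pivot columns are the columns containing a leading 1.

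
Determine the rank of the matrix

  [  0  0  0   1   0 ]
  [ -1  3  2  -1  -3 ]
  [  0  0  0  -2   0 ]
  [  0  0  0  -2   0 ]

ρ1 <=> ρ2
  [ -1  3  2  -1  -3 ]
  [  0  0  0   1   0 ]
  [  0  0  0  -2   0 ]
  [  0  0  0  -2   0 ]
ρ1 -> -1·ρ1
  [ 1  -3  -2   1  3 ]
  [ 0   0   0   1  0 ]
  [ 0   0   0  -2  0 ]
  [ 0   0   0  -2  0 ]
ρ3 -> ρ3 + 2·ρ2
  [ 1  -3  -2   1  3 ]
  [ 0   0   0   1  0 ]
  [ 0   0   0   0  0 ]
  [ 0   0   0  -2  0 ]
ρ4 -> ρ4 + 2·ρ2
  [ 1  -3  -2  1  3 ]
  [ 0   0   0  1  0 ]
  [ 0   0   0  0  0 ]
  [ 0   0   0  0  0 ]
ρ1 -> ρ1 − ρ2
  [ 1  -3  -2  0  3 ]
  [ 0   0   0  1  0 ]
  [ 0   0   0  0  0 ]
  [ 0   0   0  0  0 ]
The reduced form has 2 nonzero rows.

rank = 2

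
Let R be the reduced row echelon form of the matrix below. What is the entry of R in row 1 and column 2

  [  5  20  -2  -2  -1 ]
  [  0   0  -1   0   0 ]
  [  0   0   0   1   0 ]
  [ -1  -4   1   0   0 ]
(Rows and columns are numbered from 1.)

4

Multiply ρ1 by 1/5.
Add ρ1 to ρ4.
Multiply ρ2 by -1.
Subtract 3/5 times ρ2 from ρ4.
Add 2/5 times ρ3 to ρ4.
Multiply ρ4 by -5.
Add 1/5 times ρ4 to ρ1.
Add 2/5 times ρ3 to ρ1.
Add 2/5 times ρ2 to ρ1.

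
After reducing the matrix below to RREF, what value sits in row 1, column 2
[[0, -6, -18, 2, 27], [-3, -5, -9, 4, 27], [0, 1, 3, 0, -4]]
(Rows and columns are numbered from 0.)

R1 <-> R2
  [ -3  -5   -9  4  27 ]
  [  0  -6  -18  2  27 ]
  [  0   1    3  0  -4 ]
R1 := -1/3·R1
  [ 1  5/3    3  -4/3  -9 ]
  [ 0   -6  -18     2  27 ]
  [ 0    1    3     0  -4 ]
R2 := -1/6·R2
  [ 1  5/3  3  -4/3    -9 ]
  [ 0    1  3  -1/3  -9/2 ]
  [ 0    1  3     0    -4 ]
R3 := R3 − R2
  [ 1  5/3  3  -4/3    -9 ]
  [ 0    1  3  -1/3  -9/2 ]
  [ 0    0  0   1/3   1/2 ]
R3 := 3·R3
  [ 1  5/3  3  -4/3    -9 ]
  [ 0    1  3  -1/3  -9/2 ]
  [ 0    0  0     1   3/2 ]
R2 := R2 + 1/3·R3
  [ 1  5/3  3  -4/3   -9 ]
  [ 0    1  3     0   -4 ]
  [ 0    0  0     1  3/2 ]
R1 := R1 + 4/3·R3
  [ 1  5/3  3  0   -7 ]
  [ 0    1  3  0   -4 ]
  [ 0    0  0  1  3/2 ]
R1 := R1 − 5/3·R2
  [ 1  0  -2  0  -1/3 ]
  [ 0  1   3  0    -4 ]
  [ 0  0   0  1   3/2 ]

3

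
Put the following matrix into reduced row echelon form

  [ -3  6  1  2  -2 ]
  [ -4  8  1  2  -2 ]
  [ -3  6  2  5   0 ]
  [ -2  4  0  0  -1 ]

[[1, -2, 0, 0, 0], [0, 0, 1, 0, 0], [0, 0, 0, 1, 0], [0, 0, 0, 0, 1]]

Multiply ρ1 by -1/3.
  [  1  -2  -1/3  -2/3  2/3 ]
  [ -4   8     1     2   -2 ]
  [ -3   6     2     5    0 ]
  [ -2   4     0     0   -1 ]
Add 4 times ρ1 to ρ2.
  [  1  -2  -1/3  -2/3  2/3 ]
  [  0   0  -1/3  -2/3  2/3 ]
  [ -3   6     2     5    0 ]
  [ -2   4     0     0   -1 ]
Add 3 times ρ1 to ρ3.
  [  1  -2  -1/3  -2/3  2/3 ]
  [  0   0  -1/3  -2/3  2/3 ]
  [  0   0     1     3    2 ]
  [ -2   4     0     0   -1 ]
Add 2 times ρ1 to ρ4.
  [ 1  -2  -1/3  -2/3  2/3 ]
  [ 0   0  -1/3  -2/3  2/3 ]
  [ 0   0     1     3    2 ]
  [ 0   0  -2/3  -4/3  1/3 ]
Multiply ρ2 by -3.
  [ 1  -2  -1/3  -2/3  2/3 ]
  [ 0   0     1     2   -2 ]
  [ 0   0     1     3    2 ]
  [ 0   0  -2/3  -4/3  1/3 ]
Subtract ρ2 from ρ3.
  [ 1  -2  -1/3  -2/3  2/3 ]
  [ 0   0     1     2   -2 ]
  [ 0   0     0     1    4 ]
  [ 0   0  -2/3  -4/3  1/3 ]
Add 2/3 times ρ2 to ρ4.
  [ 1  -2  -1/3  -2/3  2/3 ]
  [ 0   0     1     2   -2 ]
  [ 0   0     0     1    4 ]
  [ 0   0     0     0   -1 ]
Multiply ρ4 by -1.
  [ 1  -2  -1/3  -2/3  2/3 ]
  [ 0   0     1     2   -2 ]
  [ 0   0     0     1    4 ]
  [ 0   0     0     0    1 ]
Subtract 4 times ρ4 from ρ3.
  [ 1  -2  -1/3  -2/3  2/3 ]
  [ 0   0     1     2   -2 ]
  [ 0   0     0     1    0 ]
  [ 0   0     0     0    1 ]
Add 2 times ρ4 to ρ2.
  [ 1  -2  -1/3  -2/3  2/3 ]
  [ 0   0     1     2    0 ]
  [ 0   0     0     1    0 ]
  [ 0   0     0     0    1 ]
Subtract 2/3 times ρ4 from ρ1.
  [ 1  -2  -1/3  -2/3  0 ]
  [ 0   0     1     2  0 ]
  [ 0   0     0     1  0 ]
  [ 0   0     0     0  1 ]
Subtract 2 times ρ3 from ρ2.
  [ 1  -2  -1/3  -2/3  0 ]
  [ 0   0     1     0  0 ]
  [ 0   0     0     1  0 ]
  [ 0   0     0     0  1 ]
Add 2/3 times ρ3 to ρ1.
  [ 1  -2  -1/3  0  0 ]
  [ 0   0     1  0  0 ]
  [ 0   0     0  1  0 ]
  [ 0   0     0  0  1 ]
Add 1/3 times ρ2 to ρ1.
  [ 1  -2  0  0  0 ]
  [ 0   0  1  0  0 ]
  [ 0   0  0  1  0 ]
  [ 0   0  0  0  1 ]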